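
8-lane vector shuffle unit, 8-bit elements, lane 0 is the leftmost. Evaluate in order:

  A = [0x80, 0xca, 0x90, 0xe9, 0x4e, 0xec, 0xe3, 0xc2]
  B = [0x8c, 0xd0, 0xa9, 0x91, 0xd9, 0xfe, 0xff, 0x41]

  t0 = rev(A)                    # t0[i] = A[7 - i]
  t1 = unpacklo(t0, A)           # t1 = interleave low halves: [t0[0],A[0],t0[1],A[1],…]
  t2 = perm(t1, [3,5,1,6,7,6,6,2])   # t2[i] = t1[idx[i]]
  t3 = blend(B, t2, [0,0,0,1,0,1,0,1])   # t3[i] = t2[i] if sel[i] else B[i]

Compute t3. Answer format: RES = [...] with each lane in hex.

  t0: c2 e3 ec 4e e9 90 ca 80
  t1: c2 80 e3 ca ec 90 4e e9
  t2: ca 90 80 4e e9 4e 4e e3
  t3: 8c d0 a9 4e d9 4e ff e3

RES = [0x8c, 0xd0, 0xa9, 0x4e, 0xd9, 0x4e, 0xff, 0xe3]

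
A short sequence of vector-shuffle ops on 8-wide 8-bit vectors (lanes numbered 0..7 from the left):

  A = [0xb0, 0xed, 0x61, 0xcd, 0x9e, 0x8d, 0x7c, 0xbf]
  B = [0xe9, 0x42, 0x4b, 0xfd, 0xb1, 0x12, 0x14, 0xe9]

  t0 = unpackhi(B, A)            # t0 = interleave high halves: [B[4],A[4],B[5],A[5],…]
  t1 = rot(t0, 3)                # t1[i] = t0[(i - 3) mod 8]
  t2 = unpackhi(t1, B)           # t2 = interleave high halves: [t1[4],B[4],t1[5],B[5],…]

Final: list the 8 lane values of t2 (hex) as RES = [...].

→ t0 |b1|9e|12|8d|14|7c|e9|bf|
→ t1 |7c|e9|bf|b1|9e|12|8d|14|
→ t2 |9e|b1|12|12|8d|14|14|e9|

RES = [0x9e, 0xb1, 0x12, 0x12, 0x8d, 0x14, 0x14, 0xe9]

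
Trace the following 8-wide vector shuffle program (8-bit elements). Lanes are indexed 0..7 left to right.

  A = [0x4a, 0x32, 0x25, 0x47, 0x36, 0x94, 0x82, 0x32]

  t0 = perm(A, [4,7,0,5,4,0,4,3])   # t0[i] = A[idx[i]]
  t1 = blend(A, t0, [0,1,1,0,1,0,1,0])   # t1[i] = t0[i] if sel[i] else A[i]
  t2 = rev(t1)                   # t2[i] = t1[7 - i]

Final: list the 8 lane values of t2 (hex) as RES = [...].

t0 = [0x36, 0x32, 0x4a, 0x94, 0x36, 0x4a, 0x36, 0x47]
t1 = [0x4a, 0x32, 0x4a, 0x47, 0x36, 0x94, 0x36, 0x32]
t2 = [0x32, 0x36, 0x94, 0x36, 0x47, 0x4a, 0x32, 0x4a]

RES = [ 0x32  0x36  0x94  0x36  0x47  0x4a  0x32  0x4a ]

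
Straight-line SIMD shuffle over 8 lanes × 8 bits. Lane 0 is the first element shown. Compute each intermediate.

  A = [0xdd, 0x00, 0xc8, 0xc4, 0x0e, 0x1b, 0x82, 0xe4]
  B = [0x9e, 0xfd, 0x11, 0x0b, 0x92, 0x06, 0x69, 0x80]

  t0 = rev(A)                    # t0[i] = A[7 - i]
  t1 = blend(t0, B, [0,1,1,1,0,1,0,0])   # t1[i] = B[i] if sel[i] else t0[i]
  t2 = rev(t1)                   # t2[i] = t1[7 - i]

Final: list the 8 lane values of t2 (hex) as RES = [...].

RES = [0xdd, 0x00, 0x06, 0xc4, 0x0b, 0x11, 0xfd, 0xe4]

t0 = [0xe4, 0x82, 0x1b, 0x0e, 0xc4, 0xc8, 0x00, 0xdd]
t1 = [0xe4, 0xfd, 0x11, 0x0b, 0xc4, 0x06, 0x00, 0xdd]
t2 = [0xdd, 0x00, 0x06, 0xc4, 0x0b, 0x11, 0xfd, 0xe4]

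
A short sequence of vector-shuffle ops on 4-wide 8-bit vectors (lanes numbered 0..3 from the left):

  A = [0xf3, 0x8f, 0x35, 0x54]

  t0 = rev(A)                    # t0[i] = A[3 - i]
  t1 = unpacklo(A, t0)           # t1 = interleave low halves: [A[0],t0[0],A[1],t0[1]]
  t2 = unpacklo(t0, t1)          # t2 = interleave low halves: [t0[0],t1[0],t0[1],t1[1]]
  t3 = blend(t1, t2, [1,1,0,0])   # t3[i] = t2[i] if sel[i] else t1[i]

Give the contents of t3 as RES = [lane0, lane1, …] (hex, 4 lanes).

  t0: 54 35 8f f3
  t1: f3 54 8f 35
  t2: 54 f3 35 54
  t3: 54 f3 8f 35

RES = [0x54, 0xf3, 0x8f, 0x35]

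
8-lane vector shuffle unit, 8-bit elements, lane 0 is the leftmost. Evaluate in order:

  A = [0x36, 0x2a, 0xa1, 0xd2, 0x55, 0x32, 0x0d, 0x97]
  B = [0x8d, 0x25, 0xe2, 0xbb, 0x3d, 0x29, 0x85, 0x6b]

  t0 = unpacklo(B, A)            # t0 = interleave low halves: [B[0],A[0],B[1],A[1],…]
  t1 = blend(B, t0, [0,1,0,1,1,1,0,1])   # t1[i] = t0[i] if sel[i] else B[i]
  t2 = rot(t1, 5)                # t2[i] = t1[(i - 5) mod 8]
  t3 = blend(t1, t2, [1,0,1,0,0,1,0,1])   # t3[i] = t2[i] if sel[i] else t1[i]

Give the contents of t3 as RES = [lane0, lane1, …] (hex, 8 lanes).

RES = [0x2a, 0x36, 0xa1, 0x2a, 0xe2, 0x8d, 0x85, 0xe2]

t0 = [0x8d, 0x36, 0x25, 0x2a, 0xe2, 0xa1, 0xbb, 0xd2]
t1 = [0x8d, 0x36, 0xe2, 0x2a, 0xe2, 0xa1, 0x85, 0xd2]
t2 = [0x2a, 0xe2, 0xa1, 0x85, 0xd2, 0x8d, 0x36, 0xe2]
t3 = [0x2a, 0x36, 0xa1, 0x2a, 0xe2, 0x8d, 0x85, 0xe2]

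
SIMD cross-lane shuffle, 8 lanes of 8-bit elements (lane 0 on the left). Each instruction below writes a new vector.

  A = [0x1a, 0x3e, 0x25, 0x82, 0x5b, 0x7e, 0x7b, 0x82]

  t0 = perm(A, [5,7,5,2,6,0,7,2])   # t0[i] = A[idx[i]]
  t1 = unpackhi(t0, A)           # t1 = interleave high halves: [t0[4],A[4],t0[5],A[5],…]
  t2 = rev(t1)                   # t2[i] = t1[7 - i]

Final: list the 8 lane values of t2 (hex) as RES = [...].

RES = [0x82, 0x25, 0x7b, 0x82, 0x7e, 0x1a, 0x5b, 0x7b]

  t0: 7e 82 7e 25 7b 1a 82 25
  t1: 7b 5b 1a 7e 82 7b 25 82
  t2: 82 25 7b 82 7e 1a 5b 7b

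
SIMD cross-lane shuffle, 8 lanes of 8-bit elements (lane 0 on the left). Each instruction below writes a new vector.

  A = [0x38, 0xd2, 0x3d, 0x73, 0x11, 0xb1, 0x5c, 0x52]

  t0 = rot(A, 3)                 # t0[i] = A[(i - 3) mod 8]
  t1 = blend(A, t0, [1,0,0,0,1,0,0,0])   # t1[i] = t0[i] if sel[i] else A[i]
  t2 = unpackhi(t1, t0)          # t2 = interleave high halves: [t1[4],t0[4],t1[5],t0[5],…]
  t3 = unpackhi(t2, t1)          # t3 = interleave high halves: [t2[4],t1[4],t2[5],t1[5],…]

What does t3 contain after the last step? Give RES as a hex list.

→ t0 |b1|5c|52|38|d2|3d|73|11|
→ t1 |b1|d2|3d|73|d2|b1|5c|52|
→ t2 |d2|d2|b1|3d|5c|73|52|11|
→ t3 |5c|d2|73|b1|52|5c|11|52|

RES = [0x5c, 0xd2, 0x73, 0xb1, 0x52, 0x5c, 0x11, 0x52]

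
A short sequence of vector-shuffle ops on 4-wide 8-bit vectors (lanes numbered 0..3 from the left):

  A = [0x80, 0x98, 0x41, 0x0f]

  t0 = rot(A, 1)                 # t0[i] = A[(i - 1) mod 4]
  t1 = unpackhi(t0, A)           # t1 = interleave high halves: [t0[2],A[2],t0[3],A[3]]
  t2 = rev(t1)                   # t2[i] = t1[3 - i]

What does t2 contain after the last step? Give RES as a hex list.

RES = [ 0x0f  0x41  0x41  0x98 ]

t0 = [0x0f, 0x80, 0x98, 0x41]
t1 = [0x98, 0x41, 0x41, 0x0f]
t2 = [0x0f, 0x41, 0x41, 0x98]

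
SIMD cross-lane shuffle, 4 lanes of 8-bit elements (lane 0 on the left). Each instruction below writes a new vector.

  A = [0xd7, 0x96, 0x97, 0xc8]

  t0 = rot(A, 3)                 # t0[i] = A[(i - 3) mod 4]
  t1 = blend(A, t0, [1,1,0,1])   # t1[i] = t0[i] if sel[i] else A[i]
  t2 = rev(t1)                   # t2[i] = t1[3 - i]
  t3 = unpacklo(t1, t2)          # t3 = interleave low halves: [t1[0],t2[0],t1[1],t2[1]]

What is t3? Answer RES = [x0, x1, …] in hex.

t0 = [0x96, 0x97, 0xc8, 0xd7]
t1 = [0x96, 0x97, 0x97, 0xd7]
t2 = [0xd7, 0x97, 0x97, 0x96]
t3 = [0x96, 0xd7, 0x97, 0x97]

RES = [0x96, 0xd7, 0x97, 0x97]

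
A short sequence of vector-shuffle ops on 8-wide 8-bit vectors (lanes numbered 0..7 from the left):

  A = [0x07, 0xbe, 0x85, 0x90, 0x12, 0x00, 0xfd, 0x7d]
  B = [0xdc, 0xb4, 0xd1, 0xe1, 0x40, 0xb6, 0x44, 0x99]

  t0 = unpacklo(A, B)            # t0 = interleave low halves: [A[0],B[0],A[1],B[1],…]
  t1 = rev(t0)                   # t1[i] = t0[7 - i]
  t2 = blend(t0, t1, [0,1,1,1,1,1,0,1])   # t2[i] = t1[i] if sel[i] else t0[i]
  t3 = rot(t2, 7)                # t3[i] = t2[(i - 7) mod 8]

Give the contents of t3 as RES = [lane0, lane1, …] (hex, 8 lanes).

RES = [ 0x90  0xd1  0x85  0xb4  0xbe  0x90  0x07  0x07 ]

  t0: 07 dc be b4 85 d1 90 e1
  t1: e1 90 d1 85 b4 be dc 07
  t2: 07 90 d1 85 b4 be 90 07
  t3: 90 d1 85 b4 be 90 07 07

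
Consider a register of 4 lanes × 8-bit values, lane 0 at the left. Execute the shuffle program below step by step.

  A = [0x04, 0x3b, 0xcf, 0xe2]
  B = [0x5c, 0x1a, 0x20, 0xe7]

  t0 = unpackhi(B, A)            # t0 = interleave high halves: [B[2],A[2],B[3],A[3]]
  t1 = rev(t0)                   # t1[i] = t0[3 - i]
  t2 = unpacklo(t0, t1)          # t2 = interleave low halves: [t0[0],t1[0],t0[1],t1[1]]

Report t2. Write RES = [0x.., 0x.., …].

  t0: 20 cf e7 e2
  t1: e2 e7 cf 20
  t2: 20 e2 cf e7

RES = [0x20, 0xe2, 0xcf, 0xe7]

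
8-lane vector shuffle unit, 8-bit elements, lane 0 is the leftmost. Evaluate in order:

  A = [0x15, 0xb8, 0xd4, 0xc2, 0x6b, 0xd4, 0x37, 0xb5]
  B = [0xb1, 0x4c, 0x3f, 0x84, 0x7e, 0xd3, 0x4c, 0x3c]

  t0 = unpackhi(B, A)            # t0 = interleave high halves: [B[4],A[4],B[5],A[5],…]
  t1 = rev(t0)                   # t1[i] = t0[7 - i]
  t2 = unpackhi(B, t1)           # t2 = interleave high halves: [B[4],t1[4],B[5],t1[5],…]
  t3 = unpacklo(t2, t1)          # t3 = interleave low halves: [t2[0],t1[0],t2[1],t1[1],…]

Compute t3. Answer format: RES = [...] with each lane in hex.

  t0: 7e 6b d3 d4 4c 37 3c b5
  t1: b5 3c 37 4c d4 d3 6b 7e
  t2: 7e d4 d3 d3 4c 6b 3c 7e
  t3: 7e b5 d4 3c d3 37 d3 4c

RES = [0x7e, 0xb5, 0xd4, 0x3c, 0xd3, 0x37, 0xd3, 0x4c]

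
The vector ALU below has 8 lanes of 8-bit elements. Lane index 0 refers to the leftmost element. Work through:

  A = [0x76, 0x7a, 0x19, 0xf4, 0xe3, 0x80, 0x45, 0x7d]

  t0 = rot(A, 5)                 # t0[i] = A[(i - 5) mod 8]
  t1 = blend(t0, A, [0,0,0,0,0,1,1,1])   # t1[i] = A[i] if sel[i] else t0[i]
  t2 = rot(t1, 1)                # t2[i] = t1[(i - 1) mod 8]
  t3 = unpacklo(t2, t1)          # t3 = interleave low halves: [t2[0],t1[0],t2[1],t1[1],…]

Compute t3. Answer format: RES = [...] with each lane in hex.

RES = [ 0x7d  0xf4  0xf4  0xe3  0xe3  0x80  0x80  0x45 ]

→ t0 |f4|e3|80|45|7d|76|7a|19|
→ t1 |f4|e3|80|45|7d|80|45|7d|
→ t2 |7d|f4|e3|80|45|7d|80|45|
→ t3 |7d|f4|f4|e3|e3|80|80|45|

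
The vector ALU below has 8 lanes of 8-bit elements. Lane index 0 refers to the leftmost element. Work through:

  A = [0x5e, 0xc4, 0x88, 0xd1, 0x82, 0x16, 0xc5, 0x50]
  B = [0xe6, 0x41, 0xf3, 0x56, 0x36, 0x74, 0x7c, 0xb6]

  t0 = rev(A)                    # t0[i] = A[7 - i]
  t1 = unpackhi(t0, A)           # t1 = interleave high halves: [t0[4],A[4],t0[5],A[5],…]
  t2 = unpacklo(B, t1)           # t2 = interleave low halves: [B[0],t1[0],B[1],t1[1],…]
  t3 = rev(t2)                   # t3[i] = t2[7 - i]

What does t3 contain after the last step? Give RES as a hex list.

RES = [ 0x16  0x56  0x88  0xf3  0x82  0x41  0xd1  0xe6 ]

→ t0 |50|c5|16|82|d1|88|c4|5e|
→ t1 |d1|82|88|16|c4|c5|5e|50|
→ t2 |e6|d1|41|82|f3|88|56|16|
→ t3 |16|56|88|f3|82|41|d1|e6|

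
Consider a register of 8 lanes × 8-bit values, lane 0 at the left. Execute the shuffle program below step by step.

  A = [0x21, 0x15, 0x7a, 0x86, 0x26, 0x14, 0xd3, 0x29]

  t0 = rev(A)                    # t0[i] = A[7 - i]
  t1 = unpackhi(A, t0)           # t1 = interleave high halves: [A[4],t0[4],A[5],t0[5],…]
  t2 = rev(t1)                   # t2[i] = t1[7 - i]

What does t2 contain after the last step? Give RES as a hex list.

RES = [ 0x21  0x29  0x15  0xd3  0x7a  0x14  0x86  0x26 ]

→ t0 |29|d3|14|26|86|7a|15|21|
→ t1 |26|86|14|7a|d3|15|29|21|
→ t2 |21|29|15|d3|7a|14|86|26|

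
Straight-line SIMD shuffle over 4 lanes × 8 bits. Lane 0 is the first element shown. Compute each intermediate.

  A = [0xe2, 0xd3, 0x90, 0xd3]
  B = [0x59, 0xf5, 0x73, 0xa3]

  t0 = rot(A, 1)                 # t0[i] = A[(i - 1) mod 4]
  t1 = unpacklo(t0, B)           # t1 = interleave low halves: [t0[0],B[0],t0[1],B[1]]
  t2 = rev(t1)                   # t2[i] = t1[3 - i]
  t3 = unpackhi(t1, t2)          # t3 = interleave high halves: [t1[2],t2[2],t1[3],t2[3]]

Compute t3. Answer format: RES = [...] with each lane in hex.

→ t0 |d3|e2|d3|90|
→ t1 |d3|59|e2|f5|
→ t2 |f5|e2|59|d3|
→ t3 |e2|59|f5|d3|

RES = [0xe2, 0x59, 0xf5, 0xd3]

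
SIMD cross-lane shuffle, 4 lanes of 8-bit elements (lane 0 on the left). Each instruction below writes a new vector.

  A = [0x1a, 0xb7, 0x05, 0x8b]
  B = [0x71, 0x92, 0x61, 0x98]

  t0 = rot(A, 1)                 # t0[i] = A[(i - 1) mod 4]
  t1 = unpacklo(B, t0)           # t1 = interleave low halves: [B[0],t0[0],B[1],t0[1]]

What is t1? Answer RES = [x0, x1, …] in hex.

t0 = [0x8b, 0x1a, 0xb7, 0x05]
t1 = [0x71, 0x8b, 0x92, 0x1a]

RES = [ 0x71  0x8b  0x92  0x1a ]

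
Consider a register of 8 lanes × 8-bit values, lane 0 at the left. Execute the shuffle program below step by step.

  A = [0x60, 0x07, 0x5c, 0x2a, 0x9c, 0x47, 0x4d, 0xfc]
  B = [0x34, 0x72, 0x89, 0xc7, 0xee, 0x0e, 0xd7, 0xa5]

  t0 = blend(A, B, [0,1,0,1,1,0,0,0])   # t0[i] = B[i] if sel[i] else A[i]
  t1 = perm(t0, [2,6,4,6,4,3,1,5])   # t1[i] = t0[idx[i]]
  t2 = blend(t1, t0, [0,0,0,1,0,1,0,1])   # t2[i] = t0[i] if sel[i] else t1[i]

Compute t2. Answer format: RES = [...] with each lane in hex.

RES = [ 0x5c  0x4d  0xee  0xc7  0xee  0x47  0x72  0xfc ]

→ t0 |60|72|5c|c7|ee|47|4d|fc|
→ t1 |5c|4d|ee|4d|ee|c7|72|47|
→ t2 |5c|4d|ee|c7|ee|47|72|fc|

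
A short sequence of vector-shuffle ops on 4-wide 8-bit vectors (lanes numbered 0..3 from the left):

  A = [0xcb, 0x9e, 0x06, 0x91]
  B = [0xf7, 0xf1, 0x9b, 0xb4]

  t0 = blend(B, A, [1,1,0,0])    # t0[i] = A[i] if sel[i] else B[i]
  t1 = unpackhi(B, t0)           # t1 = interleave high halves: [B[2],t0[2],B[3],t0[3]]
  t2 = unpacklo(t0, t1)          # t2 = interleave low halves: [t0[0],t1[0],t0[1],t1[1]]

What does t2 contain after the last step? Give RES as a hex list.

  t0: cb 9e 9b b4
  t1: 9b 9b b4 b4
  t2: cb 9b 9e 9b

RES = [0xcb, 0x9b, 0x9e, 0x9b]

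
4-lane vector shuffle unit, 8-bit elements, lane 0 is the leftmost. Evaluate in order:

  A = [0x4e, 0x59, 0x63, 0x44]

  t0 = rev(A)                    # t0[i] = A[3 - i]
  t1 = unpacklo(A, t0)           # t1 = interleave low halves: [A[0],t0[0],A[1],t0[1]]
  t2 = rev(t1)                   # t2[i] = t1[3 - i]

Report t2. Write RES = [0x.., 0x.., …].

→ t0 |44|63|59|4e|
→ t1 |4e|44|59|63|
→ t2 |63|59|44|4e|

RES = [0x63, 0x59, 0x44, 0x4e]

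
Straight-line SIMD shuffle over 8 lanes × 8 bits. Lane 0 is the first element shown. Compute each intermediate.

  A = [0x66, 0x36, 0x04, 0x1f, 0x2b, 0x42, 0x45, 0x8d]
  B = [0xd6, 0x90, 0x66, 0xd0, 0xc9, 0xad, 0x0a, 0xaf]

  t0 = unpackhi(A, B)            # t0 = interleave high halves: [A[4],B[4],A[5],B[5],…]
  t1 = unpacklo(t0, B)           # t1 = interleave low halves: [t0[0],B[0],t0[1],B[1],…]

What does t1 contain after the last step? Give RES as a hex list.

RES = [ 0x2b  0xd6  0xc9  0x90  0x42  0x66  0xad  0xd0 ]

  t0: 2b c9 42 ad 45 0a 8d af
  t1: 2b d6 c9 90 42 66 ad d0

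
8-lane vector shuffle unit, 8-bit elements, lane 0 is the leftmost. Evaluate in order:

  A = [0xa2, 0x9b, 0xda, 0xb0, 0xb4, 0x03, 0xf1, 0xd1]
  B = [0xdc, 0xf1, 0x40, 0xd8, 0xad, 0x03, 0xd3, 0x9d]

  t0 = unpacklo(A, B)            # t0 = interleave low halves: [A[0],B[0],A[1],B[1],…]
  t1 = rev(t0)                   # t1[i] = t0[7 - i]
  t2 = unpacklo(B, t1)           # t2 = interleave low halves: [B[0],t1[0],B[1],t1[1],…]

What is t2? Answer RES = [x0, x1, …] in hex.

RES = [ 0xdc  0xd8  0xf1  0xb0  0x40  0x40  0xd8  0xda ]

t0 = [0xa2, 0xdc, 0x9b, 0xf1, 0xda, 0x40, 0xb0, 0xd8]
t1 = [0xd8, 0xb0, 0x40, 0xda, 0xf1, 0x9b, 0xdc, 0xa2]
t2 = [0xdc, 0xd8, 0xf1, 0xb0, 0x40, 0x40, 0xd8, 0xda]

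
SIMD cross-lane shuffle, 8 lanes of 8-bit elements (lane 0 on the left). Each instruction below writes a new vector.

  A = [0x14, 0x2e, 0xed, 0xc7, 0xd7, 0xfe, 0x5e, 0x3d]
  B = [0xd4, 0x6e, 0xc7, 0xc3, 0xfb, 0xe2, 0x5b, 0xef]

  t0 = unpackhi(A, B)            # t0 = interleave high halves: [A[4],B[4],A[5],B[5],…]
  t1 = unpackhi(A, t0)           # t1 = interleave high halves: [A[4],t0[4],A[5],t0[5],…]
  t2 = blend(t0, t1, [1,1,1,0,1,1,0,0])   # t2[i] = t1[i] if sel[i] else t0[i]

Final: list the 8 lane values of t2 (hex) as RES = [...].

→ t0 |d7|fb|fe|e2|5e|5b|3d|ef|
→ t1 |d7|5e|fe|5b|5e|3d|3d|ef|
→ t2 |d7|5e|fe|e2|5e|3d|3d|ef|

RES = [0xd7, 0x5e, 0xfe, 0xe2, 0x5e, 0x3d, 0x3d, 0xef]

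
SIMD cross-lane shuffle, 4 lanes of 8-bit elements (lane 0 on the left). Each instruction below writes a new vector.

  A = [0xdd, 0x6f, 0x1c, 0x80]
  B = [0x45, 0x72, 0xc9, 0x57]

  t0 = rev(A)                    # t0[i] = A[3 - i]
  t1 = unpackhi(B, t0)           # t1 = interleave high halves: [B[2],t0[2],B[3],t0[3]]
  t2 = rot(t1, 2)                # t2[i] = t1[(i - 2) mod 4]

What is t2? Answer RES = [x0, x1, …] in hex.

  t0: 80 1c 6f dd
  t1: c9 6f 57 dd
  t2: 57 dd c9 6f

RES = [0x57, 0xdd, 0xc9, 0x6f]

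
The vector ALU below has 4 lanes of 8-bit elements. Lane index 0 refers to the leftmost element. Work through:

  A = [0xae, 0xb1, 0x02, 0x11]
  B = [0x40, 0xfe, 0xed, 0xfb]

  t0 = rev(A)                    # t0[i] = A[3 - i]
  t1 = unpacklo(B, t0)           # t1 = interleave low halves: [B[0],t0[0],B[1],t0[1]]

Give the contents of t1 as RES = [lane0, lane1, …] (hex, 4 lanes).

RES = [0x40, 0x11, 0xfe, 0x02]

→ t0 |11|02|b1|ae|
→ t1 |40|11|fe|02|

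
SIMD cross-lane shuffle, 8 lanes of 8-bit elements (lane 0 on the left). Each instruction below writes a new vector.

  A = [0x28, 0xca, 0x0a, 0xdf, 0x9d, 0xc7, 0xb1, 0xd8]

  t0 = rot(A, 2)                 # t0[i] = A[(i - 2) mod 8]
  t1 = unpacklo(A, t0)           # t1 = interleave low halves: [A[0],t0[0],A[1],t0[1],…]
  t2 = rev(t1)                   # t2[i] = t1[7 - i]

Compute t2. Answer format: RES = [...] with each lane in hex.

t0 = [0xb1, 0xd8, 0x28, 0xca, 0x0a, 0xdf, 0x9d, 0xc7]
t1 = [0x28, 0xb1, 0xca, 0xd8, 0x0a, 0x28, 0xdf, 0xca]
t2 = [0xca, 0xdf, 0x28, 0x0a, 0xd8, 0xca, 0xb1, 0x28]

RES = [ 0xca  0xdf  0x28  0x0a  0xd8  0xca  0xb1  0x28 ]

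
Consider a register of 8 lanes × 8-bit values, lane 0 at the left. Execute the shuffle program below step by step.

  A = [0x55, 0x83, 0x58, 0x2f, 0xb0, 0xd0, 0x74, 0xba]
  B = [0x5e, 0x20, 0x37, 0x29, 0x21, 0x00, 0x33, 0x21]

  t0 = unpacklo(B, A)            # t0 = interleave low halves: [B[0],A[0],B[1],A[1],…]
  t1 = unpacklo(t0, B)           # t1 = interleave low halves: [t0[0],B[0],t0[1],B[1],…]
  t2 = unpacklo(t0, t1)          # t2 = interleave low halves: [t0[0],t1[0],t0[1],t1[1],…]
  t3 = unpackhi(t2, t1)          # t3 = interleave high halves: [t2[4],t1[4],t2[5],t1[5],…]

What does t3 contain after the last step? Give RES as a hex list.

t0 = [0x5e, 0x55, 0x20, 0x83, 0x37, 0x58, 0x29, 0x2f]
t1 = [0x5e, 0x5e, 0x55, 0x20, 0x20, 0x37, 0x83, 0x29]
t2 = [0x5e, 0x5e, 0x55, 0x5e, 0x20, 0x55, 0x83, 0x20]
t3 = [0x20, 0x20, 0x55, 0x37, 0x83, 0x83, 0x20, 0x29]

RES = [0x20, 0x20, 0x55, 0x37, 0x83, 0x83, 0x20, 0x29]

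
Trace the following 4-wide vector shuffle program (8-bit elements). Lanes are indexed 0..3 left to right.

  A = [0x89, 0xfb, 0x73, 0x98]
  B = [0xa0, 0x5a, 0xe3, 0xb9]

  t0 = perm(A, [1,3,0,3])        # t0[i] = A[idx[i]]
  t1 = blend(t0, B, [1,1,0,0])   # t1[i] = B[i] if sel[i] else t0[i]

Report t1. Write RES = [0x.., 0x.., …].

  t0: fb 98 89 98
  t1: a0 5a 89 98

RES = [0xa0, 0x5a, 0x89, 0x98]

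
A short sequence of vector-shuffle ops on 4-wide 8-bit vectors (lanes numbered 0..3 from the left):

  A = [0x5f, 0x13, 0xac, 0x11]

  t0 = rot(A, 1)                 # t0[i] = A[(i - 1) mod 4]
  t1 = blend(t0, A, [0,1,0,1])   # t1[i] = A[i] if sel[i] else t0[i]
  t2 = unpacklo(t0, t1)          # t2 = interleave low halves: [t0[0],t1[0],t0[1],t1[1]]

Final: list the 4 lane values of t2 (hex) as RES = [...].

→ t0 |11|5f|13|ac|
→ t1 |11|13|13|11|
→ t2 |11|11|5f|13|

RES = [0x11, 0x11, 0x5f, 0x13]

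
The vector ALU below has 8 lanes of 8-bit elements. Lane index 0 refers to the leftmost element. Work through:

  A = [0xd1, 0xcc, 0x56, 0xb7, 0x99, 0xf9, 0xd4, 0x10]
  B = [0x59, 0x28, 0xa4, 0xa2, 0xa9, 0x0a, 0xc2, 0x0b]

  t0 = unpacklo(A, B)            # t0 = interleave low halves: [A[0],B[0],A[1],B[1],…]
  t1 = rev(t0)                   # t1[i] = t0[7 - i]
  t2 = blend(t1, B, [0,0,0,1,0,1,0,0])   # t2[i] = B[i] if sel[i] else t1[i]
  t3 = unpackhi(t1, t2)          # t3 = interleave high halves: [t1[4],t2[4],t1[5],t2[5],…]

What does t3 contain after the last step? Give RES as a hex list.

RES = [0x28, 0x28, 0xcc, 0x0a, 0x59, 0x59, 0xd1, 0xd1]

t0 = [0xd1, 0x59, 0xcc, 0x28, 0x56, 0xa4, 0xb7, 0xa2]
t1 = [0xa2, 0xb7, 0xa4, 0x56, 0x28, 0xcc, 0x59, 0xd1]
t2 = [0xa2, 0xb7, 0xa4, 0xa2, 0x28, 0x0a, 0x59, 0xd1]
t3 = [0x28, 0x28, 0xcc, 0x0a, 0x59, 0x59, 0xd1, 0xd1]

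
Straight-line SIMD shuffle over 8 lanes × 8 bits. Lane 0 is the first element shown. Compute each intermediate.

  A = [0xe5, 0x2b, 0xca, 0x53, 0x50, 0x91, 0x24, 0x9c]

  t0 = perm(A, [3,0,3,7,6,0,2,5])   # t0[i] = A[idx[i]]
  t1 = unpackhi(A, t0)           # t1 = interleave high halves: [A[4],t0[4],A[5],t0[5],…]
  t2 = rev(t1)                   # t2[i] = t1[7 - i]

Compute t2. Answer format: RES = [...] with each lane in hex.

→ t0 |53|e5|53|9c|24|e5|ca|91|
→ t1 |50|24|91|e5|24|ca|9c|91|
→ t2 |91|9c|ca|24|e5|91|24|50|

RES = [0x91, 0x9c, 0xca, 0x24, 0xe5, 0x91, 0x24, 0x50]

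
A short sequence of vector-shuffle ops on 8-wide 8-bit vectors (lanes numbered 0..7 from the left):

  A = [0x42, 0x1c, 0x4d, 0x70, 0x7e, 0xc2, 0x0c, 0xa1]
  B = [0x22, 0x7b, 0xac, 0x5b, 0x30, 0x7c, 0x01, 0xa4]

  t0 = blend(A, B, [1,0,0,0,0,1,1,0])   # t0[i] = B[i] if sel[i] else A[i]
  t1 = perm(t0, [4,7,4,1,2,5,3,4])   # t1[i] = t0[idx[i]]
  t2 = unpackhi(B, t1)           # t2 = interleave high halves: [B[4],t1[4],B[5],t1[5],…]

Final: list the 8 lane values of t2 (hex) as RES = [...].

  t0: 22 1c 4d 70 7e 7c 01 a1
  t1: 7e a1 7e 1c 4d 7c 70 7e
  t2: 30 4d 7c 7c 01 70 a4 7e

RES = [ 0x30  0x4d  0x7c  0x7c  0x01  0x70  0xa4  0x7e ]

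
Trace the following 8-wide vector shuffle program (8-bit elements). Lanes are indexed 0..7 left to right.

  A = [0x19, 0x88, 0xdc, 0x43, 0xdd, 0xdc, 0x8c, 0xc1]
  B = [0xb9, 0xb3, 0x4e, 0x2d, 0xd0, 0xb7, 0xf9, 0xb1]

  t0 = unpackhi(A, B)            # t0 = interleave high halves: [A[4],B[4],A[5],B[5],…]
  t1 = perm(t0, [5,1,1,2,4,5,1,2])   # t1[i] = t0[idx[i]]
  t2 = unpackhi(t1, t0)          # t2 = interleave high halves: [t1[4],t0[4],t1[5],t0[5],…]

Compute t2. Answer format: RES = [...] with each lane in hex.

RES = [ 0x8c  0x8c  0xf9  0xf9  0xd0  0xc1  0xdc  0xb1 ]

→ t0 |dd|d0|dc|b7|8c|f9|c1|b1|
→ t1 |f9|d0|d0|dc|8c|f9|d0|dc|
→ t2 |8c|8c|f9|f9|d0|c1|dc|b1|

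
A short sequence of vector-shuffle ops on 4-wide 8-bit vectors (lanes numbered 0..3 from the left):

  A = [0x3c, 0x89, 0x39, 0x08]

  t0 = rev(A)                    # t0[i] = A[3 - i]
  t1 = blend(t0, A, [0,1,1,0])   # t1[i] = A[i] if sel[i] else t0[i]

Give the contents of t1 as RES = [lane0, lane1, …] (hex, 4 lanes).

t0 = [0x08, 0x39, 0x89, 0x3c]
t1 = [0x08, 0x89, 0x39, 0x3c]

RES = [ 0x08  0x89  0x39  0x3c ]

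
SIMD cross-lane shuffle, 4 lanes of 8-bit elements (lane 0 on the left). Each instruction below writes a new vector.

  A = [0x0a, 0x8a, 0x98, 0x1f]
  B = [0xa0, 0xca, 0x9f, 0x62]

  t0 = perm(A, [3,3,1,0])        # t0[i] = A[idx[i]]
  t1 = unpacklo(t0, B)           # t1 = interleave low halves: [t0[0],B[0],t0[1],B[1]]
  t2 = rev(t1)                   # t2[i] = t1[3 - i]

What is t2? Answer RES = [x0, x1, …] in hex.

RES = [0xca, 0x1f, 0xa0, 0x1f]

→ t0 |1f|1f|8a|0a|
→ t1 |1f|a0|1f|ca|
→ t2 |ca|1f|a0|1f|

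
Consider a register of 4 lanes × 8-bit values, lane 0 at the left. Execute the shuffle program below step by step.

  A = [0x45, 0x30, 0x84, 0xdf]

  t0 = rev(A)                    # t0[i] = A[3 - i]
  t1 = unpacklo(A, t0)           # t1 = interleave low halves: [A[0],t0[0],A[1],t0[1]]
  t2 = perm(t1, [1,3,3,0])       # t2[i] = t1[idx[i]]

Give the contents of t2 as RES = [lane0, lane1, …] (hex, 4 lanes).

RES = [0xdf, 0x84, 0x84, 0x45]

→ t0 |df|84|30|45|
→ t1 |45|df|30|84|
→ t2 |df|84|84|45|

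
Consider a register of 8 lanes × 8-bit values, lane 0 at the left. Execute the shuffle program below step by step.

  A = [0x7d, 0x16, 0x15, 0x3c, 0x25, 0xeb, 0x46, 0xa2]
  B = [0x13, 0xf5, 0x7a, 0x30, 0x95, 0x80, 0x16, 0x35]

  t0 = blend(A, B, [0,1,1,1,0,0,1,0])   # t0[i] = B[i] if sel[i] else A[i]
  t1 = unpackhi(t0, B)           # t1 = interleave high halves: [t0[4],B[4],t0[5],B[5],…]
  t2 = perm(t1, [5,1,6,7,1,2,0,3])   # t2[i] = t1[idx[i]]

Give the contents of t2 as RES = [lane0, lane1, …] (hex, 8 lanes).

t0 = [0x7d, 0xf5, 0x7a, 0x30, 0x25, 0xeb, 0x16, 0xa2]
t1 = [0x25, 0x95, 0xeb, 0x80, 0x16, 0x16, 0xa2, 0x35]
t2 = [0x16, 0x95, 0xa2, 0x35, 0x95, 0xeb, 0x25, 0x80]

RES = [0x16, 0x95, 0xa2, 0x35, 0x95, 0xeb, 0x25, 0x80]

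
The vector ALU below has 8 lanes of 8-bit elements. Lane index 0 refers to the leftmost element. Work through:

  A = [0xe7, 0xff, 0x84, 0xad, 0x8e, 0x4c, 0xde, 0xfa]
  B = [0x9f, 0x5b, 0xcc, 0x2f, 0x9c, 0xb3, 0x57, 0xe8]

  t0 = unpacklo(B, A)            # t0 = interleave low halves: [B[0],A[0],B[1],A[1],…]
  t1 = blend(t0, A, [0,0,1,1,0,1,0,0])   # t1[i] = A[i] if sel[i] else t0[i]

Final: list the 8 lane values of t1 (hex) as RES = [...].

→ t0 |9f|e7|5b|ff|cc|84|2f|ad|
→ t1 |9f|e7|84|ad|cc|4c|2f|ad|

RES = [0x9f, 0xe7, 0x84, 0xad, 0xcc, 0x4c, 0x2f, 0xad]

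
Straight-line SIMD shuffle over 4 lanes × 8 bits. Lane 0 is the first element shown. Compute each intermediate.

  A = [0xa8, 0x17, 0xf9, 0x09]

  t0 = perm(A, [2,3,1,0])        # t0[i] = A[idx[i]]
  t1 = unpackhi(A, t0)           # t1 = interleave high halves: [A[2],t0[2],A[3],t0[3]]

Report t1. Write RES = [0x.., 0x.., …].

t0 = [0xf9, 0x09, 0x17, 0xa8]
t1 = [0xf9, 0x17, 0x09, 0xa8]

RES = [0xf9, 0x17, 0x09, 0xa8]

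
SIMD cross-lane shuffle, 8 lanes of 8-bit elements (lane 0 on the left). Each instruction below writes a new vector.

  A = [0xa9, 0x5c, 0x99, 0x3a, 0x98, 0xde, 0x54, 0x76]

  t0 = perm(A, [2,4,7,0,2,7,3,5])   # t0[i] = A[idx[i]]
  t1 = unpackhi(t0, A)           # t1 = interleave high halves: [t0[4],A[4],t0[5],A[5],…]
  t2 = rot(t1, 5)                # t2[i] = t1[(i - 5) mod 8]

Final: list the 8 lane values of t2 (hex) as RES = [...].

RES = [0xde, 0x3a, 0x54, 0xde, 0x76, 0x99, 0x98, 0x76]

→ t0 |99|98|76|a9|99|76|3a|de|
→ t1 |99|98|76|de|3a|54|de|76|
→ t2 |de|3a|54|de|76|99|98|76|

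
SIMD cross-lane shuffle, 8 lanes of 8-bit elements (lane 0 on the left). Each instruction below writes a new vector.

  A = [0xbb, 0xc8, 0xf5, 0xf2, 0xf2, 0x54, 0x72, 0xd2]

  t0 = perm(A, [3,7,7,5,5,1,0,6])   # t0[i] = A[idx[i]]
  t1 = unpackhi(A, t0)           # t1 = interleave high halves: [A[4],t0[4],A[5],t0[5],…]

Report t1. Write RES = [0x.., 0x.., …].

RES = [ 0xf2  0x54  0x54  0xc8  0x72  0xbb  0xd2  0x72 ]

  t0: f2 d2 d2 54 54 c8 bb 72
  t1: f2 54 54 c8 72 bb d2 72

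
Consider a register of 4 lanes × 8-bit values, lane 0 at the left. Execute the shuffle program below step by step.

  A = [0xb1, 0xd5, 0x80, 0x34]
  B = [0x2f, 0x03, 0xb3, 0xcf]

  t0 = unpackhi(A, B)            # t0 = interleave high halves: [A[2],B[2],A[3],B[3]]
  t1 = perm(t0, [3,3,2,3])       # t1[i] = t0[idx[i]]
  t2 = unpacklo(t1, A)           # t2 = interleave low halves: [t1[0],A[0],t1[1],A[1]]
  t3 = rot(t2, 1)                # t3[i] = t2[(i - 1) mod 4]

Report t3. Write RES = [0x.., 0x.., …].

  t0: 80 b3 34 cf
  t1: cf cf 34 cf
  t2: cf b1 cf d5
  t3: d5 cf b1 cf

RES = [0xd5, 0xcf, 0xb1, 0xcf]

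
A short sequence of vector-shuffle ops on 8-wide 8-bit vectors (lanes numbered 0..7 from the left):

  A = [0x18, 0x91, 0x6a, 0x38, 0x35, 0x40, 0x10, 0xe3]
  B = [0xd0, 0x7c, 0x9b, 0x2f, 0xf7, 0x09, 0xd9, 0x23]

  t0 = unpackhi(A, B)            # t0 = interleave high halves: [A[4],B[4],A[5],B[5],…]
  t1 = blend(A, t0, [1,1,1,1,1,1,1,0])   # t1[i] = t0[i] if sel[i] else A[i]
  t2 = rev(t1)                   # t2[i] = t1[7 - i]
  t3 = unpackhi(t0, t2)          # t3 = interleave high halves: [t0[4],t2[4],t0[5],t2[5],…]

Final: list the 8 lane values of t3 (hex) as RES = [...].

→ t0 |35|f7|40|09|10|d9|e3|23|
→ t1 |35|f7|40|09|10|d9|e3|e3|
→ t2 |e3|e3|d9|10|09|40|f7|35|
→ t3 |10|09|d9|40|e3|f7|23|35|

RES = [ 0x10  0x09  0xd9  0x40  0xe3  0xf7  0x23  0x35 ]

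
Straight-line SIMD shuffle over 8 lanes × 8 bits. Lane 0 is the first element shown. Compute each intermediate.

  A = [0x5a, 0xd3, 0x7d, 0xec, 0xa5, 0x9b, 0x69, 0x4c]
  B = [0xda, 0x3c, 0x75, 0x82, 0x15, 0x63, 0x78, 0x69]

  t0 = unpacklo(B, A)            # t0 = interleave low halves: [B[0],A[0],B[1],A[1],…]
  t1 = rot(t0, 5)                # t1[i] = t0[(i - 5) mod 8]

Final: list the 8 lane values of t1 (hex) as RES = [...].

RES = [ 0xd3  0x75  0x7d  0x82  0xec  0xda  0x5a  0x3c ]

  t0: da 5a 3c d3 75 7d 82 ec
  t1: d3 75 7d 82 ec da 5a 3c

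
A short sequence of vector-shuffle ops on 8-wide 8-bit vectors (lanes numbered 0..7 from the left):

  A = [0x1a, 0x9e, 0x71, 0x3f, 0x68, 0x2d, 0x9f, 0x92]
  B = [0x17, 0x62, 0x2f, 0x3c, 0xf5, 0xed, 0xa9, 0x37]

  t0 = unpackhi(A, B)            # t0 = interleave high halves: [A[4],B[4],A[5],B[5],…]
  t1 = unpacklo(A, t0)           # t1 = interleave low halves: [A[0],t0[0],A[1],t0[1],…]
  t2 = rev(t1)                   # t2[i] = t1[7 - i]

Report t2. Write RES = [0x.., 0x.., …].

RES = [0xed, 0x3f, 0x2d, 0x71, 0xf5, 0x9e, 0x68, 0x1a]

t0 = [0x68, 0xf5, 0x2d, 0xed, 0x9f, 0xa9, 0x92, 0x37]
t1 = [0x1a, 0x68, 0x9e, 0xf5, 0x71, 0x2d, 0x3f, 0xed]
t2 = [0xed, 0x3f, 0x2d, 0x71, 0xf5, 0x9e, 0x68, 0x1a]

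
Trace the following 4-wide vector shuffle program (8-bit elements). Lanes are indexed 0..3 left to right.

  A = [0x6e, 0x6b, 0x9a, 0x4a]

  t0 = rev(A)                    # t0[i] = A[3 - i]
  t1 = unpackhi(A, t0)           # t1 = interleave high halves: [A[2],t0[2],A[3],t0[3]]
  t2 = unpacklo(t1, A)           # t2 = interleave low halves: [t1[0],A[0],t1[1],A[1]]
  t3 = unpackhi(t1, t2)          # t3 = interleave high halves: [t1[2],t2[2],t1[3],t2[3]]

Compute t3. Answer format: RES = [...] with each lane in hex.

RES = [ 0x4a  0x6b  0x6e  0x6b ]

t0 = [0x4a, 0x9a, 0x6b, 0x6e]
t1 = [0x9a, 0x6b, 0x4a, 0x6e]
t2 = [0x9a, 0x6e, 0x6b, 0x6b]
t3 = [0x4a, 0x6b, 0x6e, 0x6b]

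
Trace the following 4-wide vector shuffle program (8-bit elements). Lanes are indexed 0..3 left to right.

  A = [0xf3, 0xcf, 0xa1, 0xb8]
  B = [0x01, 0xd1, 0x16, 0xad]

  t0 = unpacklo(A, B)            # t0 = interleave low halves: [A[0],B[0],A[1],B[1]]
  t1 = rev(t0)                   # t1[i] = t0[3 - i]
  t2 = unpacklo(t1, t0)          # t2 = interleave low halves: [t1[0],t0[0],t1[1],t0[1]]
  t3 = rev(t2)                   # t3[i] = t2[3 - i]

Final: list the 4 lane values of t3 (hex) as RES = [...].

RES = [0x01, 0xcf, 0xf3, 0xd1]

  t0: f3 01 cf d1
  t1: d1 cf 01 f3
  t2: d1 f3 cf 01
  t3: 01 cf f3 d1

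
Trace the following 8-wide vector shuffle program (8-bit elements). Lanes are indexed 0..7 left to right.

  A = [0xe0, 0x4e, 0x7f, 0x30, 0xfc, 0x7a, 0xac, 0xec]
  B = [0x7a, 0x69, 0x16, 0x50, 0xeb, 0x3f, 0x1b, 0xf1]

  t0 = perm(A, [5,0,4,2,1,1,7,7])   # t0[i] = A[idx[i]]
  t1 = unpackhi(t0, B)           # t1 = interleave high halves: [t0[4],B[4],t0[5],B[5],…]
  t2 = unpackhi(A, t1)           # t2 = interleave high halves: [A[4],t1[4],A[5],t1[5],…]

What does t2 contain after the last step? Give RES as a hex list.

RES = [ 0xfc  0xec  0x7a  0x1b  0xac  0xec  0xec  0xf1 ]

t0 = [0x7a, 0xe0, 0xfc, 0x7f, 0x4e, 0x4e, 0xec, 0xec]
t1 = [0x4e, 0xeb, 0x4e, 0x3f, 0xec, 0x1b, 0xec, 0xf1]
t2 = [0xfc, 0xec, 0x7a, 0x1b, 0xac, 0xec, 0xec, 0xf1]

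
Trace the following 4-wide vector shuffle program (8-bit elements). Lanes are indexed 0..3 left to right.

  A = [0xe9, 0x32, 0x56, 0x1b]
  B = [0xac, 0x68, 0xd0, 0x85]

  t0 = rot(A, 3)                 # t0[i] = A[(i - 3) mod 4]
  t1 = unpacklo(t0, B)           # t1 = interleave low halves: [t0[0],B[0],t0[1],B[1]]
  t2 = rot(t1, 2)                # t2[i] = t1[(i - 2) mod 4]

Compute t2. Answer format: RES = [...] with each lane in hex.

t0 = [0x32, 0x56, 0x1b, 0xe9]
t1 = [0x32, 0xac, 0x56, 0x68]
t2 = [0x56, 0x68, 0x32, 0xac]

RES = [ 0x56  0x68  0x32  0xac ]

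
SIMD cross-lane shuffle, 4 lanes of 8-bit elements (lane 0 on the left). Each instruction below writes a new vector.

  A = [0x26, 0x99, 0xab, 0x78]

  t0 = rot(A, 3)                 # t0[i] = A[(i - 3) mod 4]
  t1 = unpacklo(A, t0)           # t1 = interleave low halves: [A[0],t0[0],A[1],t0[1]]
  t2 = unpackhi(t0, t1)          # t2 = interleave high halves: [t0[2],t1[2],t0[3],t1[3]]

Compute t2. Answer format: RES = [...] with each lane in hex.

RES = [ 0x78  0x99  0x26  0xab ]

→ t0 |99|ab|78|26|
→ t1 |26|99|99|ab|
→ t2 |78|99|26|ab|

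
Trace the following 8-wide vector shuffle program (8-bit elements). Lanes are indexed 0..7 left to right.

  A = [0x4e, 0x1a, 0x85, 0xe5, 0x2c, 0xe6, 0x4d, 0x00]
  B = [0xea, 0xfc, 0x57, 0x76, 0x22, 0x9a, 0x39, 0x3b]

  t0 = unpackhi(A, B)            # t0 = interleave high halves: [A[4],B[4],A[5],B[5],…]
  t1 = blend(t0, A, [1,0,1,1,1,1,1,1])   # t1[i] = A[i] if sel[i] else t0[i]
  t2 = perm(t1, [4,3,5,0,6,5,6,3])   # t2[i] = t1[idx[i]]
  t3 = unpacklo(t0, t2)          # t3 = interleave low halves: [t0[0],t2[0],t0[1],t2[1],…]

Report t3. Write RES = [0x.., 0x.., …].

t0 = [0x2c, 0x22, 0xe6, 0x9a, 0x4d, 0x39, 0x00, 0x3b]
t1 = [0x4e, 0x22, 0x85, 0xe5, 0x2c, 0xe6, 0x4d, 0x00]
t2 = [0x2c, 0xe5, 0xe6, 0x4e, 0x4d, 0xe6, 0x4d, 0xe5]
t3 = [0x2c, 0x2c, 0x22, 0xe5, 0xe6, 0xe6, 0x9a, 0x4e]

RES = [0x2c, 0x2c, 0x22, 0xe5, 0xe6, 0xe6, 0x9a, 0x4e]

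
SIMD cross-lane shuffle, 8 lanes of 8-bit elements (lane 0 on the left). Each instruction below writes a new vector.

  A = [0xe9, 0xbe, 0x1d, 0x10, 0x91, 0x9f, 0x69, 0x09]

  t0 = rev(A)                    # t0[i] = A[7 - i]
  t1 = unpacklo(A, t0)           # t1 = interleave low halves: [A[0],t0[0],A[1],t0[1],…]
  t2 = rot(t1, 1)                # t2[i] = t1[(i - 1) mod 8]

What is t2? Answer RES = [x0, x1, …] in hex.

RES = [0x91, 0xe9, 0x09, 0xbe, 0x69, 0x1d, 0x9f, 0x10]

→ t0 |09|69|9f|91|10|1d|be|e9|
→ t1 |e9|09|be|69|1d|9f|10|91|
→ t2 |91|e9|09|be|69|1d|9f|10|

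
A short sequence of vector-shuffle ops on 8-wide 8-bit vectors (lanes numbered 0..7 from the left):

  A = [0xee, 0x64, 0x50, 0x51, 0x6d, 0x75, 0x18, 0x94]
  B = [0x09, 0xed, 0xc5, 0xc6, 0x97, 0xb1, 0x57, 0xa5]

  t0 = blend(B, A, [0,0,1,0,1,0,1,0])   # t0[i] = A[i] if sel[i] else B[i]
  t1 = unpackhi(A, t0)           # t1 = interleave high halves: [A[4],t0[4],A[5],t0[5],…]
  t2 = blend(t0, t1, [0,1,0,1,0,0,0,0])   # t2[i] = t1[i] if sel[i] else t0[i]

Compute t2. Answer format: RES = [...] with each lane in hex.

RES = [ 0x09  0x6d  0x50  0xb1  0x6d  0xb1  0x18  0xa5 ]

→ t0 |09|ed|50|c6|6d|b1|18|a5|
→ t1 |6d|6d|75|b1|18|18|94|a5|
→ t2 |09|6d|50|b1|6d|b1|18|a5|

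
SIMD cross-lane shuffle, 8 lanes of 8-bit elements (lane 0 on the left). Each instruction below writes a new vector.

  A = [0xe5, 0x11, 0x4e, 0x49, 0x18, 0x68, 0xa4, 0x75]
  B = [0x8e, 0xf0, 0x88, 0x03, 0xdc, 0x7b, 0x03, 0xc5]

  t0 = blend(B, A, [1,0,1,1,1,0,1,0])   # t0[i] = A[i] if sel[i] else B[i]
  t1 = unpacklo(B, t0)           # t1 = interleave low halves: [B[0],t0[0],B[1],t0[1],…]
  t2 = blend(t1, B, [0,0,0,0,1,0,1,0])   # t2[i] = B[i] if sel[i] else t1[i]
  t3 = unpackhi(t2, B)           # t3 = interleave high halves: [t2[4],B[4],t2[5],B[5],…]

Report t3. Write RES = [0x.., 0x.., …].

t0 = [0xe5, 0xf0, 0x4e, 0x49, 0x18, 0x7b, 0xa4, 0xc5]
t1 = [0x8e, 0xe5, 0xf0, 0xf0, 0x88, 0x4e, 0x03, 0x49]
t2 = [0x8e, 0xe5, 0xf0, 0xf0, 0xdc, 0x4e, 0x03, 0x49]
t3 = [0xdc, 0xdc, 0x4e, 0x7b, 0x03, 0x03, 0x49, 0xc5]

RES = [ 0xdc  0xdc  0x4e  0x7b  0x03  0x03  0x49  0xc5 ]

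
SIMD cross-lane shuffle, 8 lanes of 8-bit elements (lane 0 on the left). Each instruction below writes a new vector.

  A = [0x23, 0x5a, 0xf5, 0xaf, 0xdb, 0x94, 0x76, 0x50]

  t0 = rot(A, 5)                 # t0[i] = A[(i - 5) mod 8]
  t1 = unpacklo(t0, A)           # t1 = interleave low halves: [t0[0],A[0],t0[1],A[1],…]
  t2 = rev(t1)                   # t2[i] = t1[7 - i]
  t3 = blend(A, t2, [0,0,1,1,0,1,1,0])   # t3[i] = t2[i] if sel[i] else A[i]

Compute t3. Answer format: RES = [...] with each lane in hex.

→ t0 |af|db|94|76|50|23|5a|f5|
→ t1 |af|23|db|5a|94|f5|76|af|
→ t2 |af|76|f5|94|5a|db|23|af|
→ t3 |23|5a|f5|94|db|db|23|50|

RES = [ 0x23  0x5a  0xf5  0x94  0xdb  0xdb  0x23  0x50 ]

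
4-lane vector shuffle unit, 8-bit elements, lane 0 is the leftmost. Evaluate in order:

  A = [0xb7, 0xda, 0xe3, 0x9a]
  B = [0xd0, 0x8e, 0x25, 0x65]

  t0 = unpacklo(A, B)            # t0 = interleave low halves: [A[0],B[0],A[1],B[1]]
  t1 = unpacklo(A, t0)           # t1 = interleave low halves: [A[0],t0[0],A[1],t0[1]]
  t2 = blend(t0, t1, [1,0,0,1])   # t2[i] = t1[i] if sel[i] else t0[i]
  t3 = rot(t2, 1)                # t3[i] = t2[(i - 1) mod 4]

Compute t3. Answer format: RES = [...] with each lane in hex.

RES = [ 0xd0  0xb7  0xd0  0xda ]

t0 = [0xb7, 0xd0, 0xda, 0x8e]
t1 = [0xb7, 0xb7, 0xda, 0xd0]
t2 = [0xb7, 0xd0, 0xda, 0xd0]
t3 = [0xd0, 0xb7, 0xd0, 0xda]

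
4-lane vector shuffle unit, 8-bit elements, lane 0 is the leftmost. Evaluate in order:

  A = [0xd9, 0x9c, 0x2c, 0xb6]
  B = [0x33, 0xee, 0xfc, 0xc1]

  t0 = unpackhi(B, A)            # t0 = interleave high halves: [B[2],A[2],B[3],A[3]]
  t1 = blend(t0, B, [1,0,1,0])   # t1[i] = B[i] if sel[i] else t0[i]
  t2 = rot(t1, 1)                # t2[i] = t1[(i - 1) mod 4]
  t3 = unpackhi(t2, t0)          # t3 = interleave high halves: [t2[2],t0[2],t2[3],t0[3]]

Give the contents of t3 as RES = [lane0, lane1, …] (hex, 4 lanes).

RES = [0x2c, 0xc1, 0xfc, 0xb6]

  t0: fc 2c c1 b6
  t1: 33 2c fc b6
  t2: b6 33 2c fc
  t3: 2c c1 fc b6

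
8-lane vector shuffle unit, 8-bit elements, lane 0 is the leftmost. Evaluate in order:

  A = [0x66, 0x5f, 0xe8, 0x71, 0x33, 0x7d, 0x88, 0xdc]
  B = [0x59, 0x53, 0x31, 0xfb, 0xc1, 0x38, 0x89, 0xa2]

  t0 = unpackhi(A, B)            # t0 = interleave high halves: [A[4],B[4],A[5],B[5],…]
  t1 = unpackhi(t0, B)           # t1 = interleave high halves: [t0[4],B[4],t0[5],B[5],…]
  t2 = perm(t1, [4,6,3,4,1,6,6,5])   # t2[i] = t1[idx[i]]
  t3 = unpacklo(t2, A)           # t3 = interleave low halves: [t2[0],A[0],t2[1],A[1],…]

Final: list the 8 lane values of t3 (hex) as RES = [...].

  t0: 33 c1 7d 38 88 89 dc a2
  t1: 88 c1 89 38 dc 89 a2 a2
  t2: dc a2 38 dc c1 a2 a2 89
  t3: dc 66 a2 5f 38 e8 dc 71

RES = [0xdc, 0x66, 0xa2, 0x5f, 0x38, 0xe8, 0xdc, 0x71]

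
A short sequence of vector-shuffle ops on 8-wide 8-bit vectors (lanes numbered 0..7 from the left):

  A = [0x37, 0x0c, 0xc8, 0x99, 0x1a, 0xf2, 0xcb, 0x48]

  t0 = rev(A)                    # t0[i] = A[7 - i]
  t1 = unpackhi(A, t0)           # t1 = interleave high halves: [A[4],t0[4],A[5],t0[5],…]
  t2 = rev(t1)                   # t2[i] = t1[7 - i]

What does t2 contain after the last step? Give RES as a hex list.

RES = [0x37, 0x48, 0x0c, 0xcb, 0xc8, 0xf2, 0x99, 0x1a]

t0 = [0x48, 0xcb, 0xf2, 0x1a, 0x99, 0xc8, 0x0c, 0x37]
t1 = [0x1a, 0x99, 0xf2, 0xc8, 0xcb, 0x0c, 0x48, 0x37]
t2 = [0x37, 0x48, 0x0c, 0xcb, 0xc8, 0xf2, 0x99, 0x1a]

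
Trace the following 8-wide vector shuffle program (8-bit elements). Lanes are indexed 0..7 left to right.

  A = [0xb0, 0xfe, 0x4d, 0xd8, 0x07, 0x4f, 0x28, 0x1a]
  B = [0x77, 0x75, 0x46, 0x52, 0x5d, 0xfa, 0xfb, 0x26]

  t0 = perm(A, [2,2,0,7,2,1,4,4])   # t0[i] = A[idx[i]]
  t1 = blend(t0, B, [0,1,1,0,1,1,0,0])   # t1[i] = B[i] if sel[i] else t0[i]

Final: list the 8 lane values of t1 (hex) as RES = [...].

RES = [ 0x4d  0x75  0x46  0x1a  0x5d  0xfa  0x07  0x07 ]

t0 = [0x4d, 0x4d, 0xb0, 0x1a, 0x4d, 0xfe, 0x07, 0x07]
t1 = [0x4d, 0x75, 0x46, 0x1a, 0x5d, 0xfa, 0x07, 0x07]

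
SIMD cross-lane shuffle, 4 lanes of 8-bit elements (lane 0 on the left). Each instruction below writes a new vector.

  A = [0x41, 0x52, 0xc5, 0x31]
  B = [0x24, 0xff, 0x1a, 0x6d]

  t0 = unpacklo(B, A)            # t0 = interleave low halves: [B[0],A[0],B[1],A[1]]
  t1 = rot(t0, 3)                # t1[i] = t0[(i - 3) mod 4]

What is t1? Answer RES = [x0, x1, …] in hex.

t0 = [0x24, 0x41, 0xff, 0x52]
t1 = [0x41, 0xff, 0x52, 0x24]

RES = [ 0x41  0xff  0x52  0x24 ]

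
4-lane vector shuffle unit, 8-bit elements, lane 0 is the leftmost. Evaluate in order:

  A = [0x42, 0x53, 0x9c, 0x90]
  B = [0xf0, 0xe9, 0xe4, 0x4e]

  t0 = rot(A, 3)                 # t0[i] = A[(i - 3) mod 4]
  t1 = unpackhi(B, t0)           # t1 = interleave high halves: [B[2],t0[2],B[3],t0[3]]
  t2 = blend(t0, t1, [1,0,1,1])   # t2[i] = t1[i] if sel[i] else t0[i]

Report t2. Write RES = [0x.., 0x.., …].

RES = [ 0xe4  0x9c  0x4e  0x42 ]

t0 = [0x53, 0x9c, 0x90, 0x42]
t1 = [0xe4, 0x90, 0x4e, 0x42]
t2 = [0xe4, 0x9c, 0x4e, 0x42]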